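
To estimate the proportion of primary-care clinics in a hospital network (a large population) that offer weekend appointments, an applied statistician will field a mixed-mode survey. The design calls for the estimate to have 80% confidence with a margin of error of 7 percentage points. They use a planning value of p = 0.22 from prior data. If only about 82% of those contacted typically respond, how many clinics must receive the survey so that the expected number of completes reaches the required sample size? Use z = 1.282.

71

Completed interviews needed: n₀ = 1.282² × 0.1716 / 0.070² ≈ 57.56 → 58.
At an 82% response rate, contacts needed = 58 / 0.82 ≈ 70.73 → 71.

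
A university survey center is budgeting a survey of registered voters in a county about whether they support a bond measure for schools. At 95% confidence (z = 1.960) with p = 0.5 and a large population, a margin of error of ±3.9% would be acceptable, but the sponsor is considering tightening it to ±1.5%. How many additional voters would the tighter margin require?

3637

At ±3.9%: n = 1.960² × 0.2500 / 0.039² ≈ 631.43 → 632.
At ±1.5%: n = 1.960² × 0.2500 / 0.015² ≈ 4268.44 → 4269.
Additional respondents: 4269 − 632 = 3637.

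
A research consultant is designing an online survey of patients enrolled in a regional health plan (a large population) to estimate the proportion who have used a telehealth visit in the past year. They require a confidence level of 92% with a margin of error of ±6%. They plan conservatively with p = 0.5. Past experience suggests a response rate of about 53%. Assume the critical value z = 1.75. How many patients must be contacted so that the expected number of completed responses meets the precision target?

402

Completed interviews needed: n₀ = 1.75² × 0.2500 / 0.060² ≈ 212.67 → 213.
At a 53% response rate, contacts needed = 213 / 0.53 ≈ 401.89 → 402.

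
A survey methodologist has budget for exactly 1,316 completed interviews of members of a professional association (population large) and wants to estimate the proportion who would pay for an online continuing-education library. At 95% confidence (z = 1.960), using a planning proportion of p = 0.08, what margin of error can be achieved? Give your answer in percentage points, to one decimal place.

SE(p̂) = √[p(1−p)/n] = √[0.0736/1316] = 0.00748.
E = z × SE = 1.960 × 0.00748 = 0.01466, or 1.5 percentage points.

1.5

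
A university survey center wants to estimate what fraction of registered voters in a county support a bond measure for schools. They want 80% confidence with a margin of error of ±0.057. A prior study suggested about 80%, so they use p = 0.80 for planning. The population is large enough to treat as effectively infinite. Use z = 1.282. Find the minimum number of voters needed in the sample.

81

With p = 0.80, p(1−p) = 0.1600.
n = z²·p(1−p)/E² = 1.282² × 0.1600 / 0.057² = 1.6435 × 0.1600 / 0.003249 ≈ 80.94.
Rounding up gives n = 81.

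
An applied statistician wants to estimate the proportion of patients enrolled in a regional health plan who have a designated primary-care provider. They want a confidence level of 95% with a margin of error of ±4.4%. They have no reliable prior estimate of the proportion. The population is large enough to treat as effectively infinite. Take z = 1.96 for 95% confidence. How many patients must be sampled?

With no prior estimate, use p = 0.5, giving p(1−p) = 0.25.
n = z²·p(1−p)/E² = 1.96² × 0.2500 / 0.044² = 3.8416 × 0.2500 / 0.001936 ≈ 496.07.
Rounding up gives n = 497.

497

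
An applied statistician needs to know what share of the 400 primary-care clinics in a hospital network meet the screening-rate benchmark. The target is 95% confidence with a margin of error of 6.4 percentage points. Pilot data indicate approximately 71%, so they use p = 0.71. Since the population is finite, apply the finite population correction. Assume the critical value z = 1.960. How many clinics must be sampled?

131

Unadjusted: n₀ = 1.960² × 0.71 × 0.29 / 0.064² ≈ 193.11, so n₀ = 194.
Finite population correction with N = 400: n = n₀ / (1 + (n₀−1)/N) = 194 / (1 + 193/400) = 194 / 1.4825 ≈ 130.86.
Rounding up, n = 131.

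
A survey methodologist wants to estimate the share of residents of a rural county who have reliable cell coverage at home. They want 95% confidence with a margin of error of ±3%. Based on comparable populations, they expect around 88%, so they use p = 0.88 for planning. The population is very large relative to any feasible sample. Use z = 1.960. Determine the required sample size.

451

With p = 0.88, p(1−p) = 0.1056.
n = z²·p(1−p)/E² = 1.960² × 0.1056 / 0.030² = 3.8416 × 0.1056 / 0.000900 ≈ 450.75.
Rounding up gives n = 451.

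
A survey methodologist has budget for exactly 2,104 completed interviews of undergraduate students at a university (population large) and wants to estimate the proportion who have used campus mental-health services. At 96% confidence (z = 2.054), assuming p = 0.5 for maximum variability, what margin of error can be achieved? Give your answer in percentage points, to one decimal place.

2.2

SE(p̂) = √[p(1−p)/n] = √[0.2500/2104] = 0.01090.
E = z × SE = 2.054 × 0.01090 = 0.02239, or 2.2 percentage points.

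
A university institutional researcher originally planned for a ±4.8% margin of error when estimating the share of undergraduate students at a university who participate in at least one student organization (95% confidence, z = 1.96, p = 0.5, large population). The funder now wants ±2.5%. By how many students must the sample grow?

At ±4.8%: n = 1.96² × 0.2500 / 0.048² ≈ 416.84 → 417.
At ±2.5%: n = 1.96² × 0.2500 / 0.025² ≈ 1536.64 → 1537.
Additional respondents: 1537 − 417 = 1120.

1120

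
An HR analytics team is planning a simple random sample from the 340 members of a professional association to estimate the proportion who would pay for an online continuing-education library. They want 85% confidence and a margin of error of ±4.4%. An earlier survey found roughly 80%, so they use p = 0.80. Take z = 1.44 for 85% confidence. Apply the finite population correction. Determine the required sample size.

Unadjusted: n₀ = 1.44² × 0.80 × 0.20 / 0.044² ≈ 171.37, so n₀ = 172.
Finite population correction with N = 340: n = n₀ / (1 + (n₀−1)/N) = 172 / (1 + 171/340) = 172 / 1.5029 ≈ 114.44.
Rounding up, n = 115.

115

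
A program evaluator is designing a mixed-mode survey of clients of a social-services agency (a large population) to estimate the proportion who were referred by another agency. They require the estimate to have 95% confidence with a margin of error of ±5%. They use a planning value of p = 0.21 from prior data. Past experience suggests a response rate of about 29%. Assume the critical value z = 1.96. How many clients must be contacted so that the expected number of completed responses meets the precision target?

880

Completed interviews needed: n₀ = 1.96² × 0.1659 / 0.050² ≈ 254.93 → 255.
At a 29% response rate, contacts needed = 255 / 0.29 ≈ 879.31 → 880.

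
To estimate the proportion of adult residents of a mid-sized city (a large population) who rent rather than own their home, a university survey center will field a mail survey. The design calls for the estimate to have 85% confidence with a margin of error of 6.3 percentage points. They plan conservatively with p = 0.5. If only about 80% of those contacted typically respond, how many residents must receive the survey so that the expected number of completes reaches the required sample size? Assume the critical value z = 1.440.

Completed interviews needed: n₀ = 1.440² × 0.2500 / 0.063² ≈ 130.61 → 131.
At an 80% response rate, contacts needed = 131 / 0.80 ≈ 163.75 → 164.

164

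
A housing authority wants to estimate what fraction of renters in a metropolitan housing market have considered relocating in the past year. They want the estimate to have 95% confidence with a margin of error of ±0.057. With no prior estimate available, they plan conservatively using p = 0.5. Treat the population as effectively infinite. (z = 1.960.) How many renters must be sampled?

With p = 0.5, p(1−p) = 0.25.
n = z²·p(1−p)/E² = 1.960² × 0.2500 / 0.057² = 3.8416 × 0.2500 / 0.003249 ≈ 295.60.
Rounding up gives n = 296.

296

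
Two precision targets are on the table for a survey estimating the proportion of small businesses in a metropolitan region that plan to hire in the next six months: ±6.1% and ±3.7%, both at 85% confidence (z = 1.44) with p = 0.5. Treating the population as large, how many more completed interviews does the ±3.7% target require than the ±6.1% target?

At ±6.1%: n = 1.44² × 0.2500 / 0.061² ≈ 139.32 → 140.
At ±3.7%: n = 1.44² × 0.2500 / 0.037² ≈ 378.67 → 379.
Additional respondents: 379 − 140 = 239.

239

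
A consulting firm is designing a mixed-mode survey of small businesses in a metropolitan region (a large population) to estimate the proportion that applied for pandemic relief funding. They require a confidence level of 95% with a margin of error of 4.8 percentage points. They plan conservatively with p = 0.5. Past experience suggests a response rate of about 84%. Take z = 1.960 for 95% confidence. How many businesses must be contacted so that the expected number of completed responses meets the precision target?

497

Completed interviews needed: n₀ = 1.960² × 0.2500 / 0.048² ≈ 416.84 → 417.
At an 84% response rate, contacts needed = 417 / 0.84 ≈ 496.43 → 497.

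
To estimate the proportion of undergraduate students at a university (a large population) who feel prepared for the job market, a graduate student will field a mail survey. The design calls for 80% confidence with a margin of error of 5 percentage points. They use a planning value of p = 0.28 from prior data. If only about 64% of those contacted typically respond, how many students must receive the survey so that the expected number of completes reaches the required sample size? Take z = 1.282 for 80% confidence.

Completed interviews needed: n₀ = 1.282² × 0.2016 / 0.050² ≈ 132.53 → 133.
At a 64% response rate, contacts needed = 133 / 0.64 ≈ 207.81 → 208.

208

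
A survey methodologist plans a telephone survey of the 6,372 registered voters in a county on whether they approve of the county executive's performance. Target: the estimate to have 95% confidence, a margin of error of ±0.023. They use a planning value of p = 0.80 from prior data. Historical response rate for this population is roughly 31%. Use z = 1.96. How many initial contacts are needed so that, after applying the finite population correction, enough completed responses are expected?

Completed interviews needed (unadjusted): n₀ = 1.96² × 0.1600 / 0.023² ≈ 1161.92 → 1162.
FPC for N = 6,372: n = 1162 / (1 + 1161/6372) = 1162 / 1.1822 ≈ 982.91 → 983.
At a 31% response rate, contacts needed = 983 / 0.31 ≈ 3170.97 → 3171.

3171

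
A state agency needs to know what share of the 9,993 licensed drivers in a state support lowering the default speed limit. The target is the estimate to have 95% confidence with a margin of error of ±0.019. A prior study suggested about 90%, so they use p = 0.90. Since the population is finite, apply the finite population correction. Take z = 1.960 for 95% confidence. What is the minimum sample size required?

Unadjusted: n₀ = 1.960² × 0.90 × 0.10 / 0.019² ≈ 957.74, so n₀ = 958.
Finite population correction with N = 9,993: n = n₀ / (1 + (n₀−1)/N) = 958 / (1 + 957/9993) = 958 / 1.0958 ≈ 874.27.
Rounding up, n = 875.

875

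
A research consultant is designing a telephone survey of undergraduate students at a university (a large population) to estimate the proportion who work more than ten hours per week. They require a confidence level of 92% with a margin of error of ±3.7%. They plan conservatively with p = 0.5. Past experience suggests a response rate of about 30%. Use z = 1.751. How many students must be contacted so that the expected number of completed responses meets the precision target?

1867

Completed interviews needed: n₀ = 1.751² × 0.2500 / 0.037² ≈ 559.90 → 560.
At a 30% response rate, contacts needed = 560 / 0.30 ≈ 1866.67 → 1867.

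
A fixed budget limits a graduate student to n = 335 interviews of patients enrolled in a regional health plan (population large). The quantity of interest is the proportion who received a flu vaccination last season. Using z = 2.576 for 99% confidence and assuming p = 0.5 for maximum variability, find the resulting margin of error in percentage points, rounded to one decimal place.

7.0

SE(p̂) = √[p(1−p)/n] = √[0.2500/335] = 0.02732.
E = z × SE = 2.576 × 0.02732 = 0.07037, or 7.0 percentage points.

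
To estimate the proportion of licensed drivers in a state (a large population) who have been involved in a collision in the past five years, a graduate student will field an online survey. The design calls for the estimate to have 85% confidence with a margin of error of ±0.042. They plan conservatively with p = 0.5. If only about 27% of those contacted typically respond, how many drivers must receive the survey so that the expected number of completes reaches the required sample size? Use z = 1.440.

Completed interviews needed: n₀ = 1.440² × 0.2500 / 0.042² ≈ 293.88 → 294.
At a 27% response rate, contacts needed = 294 / 0.27 ≈ 1088.89 → 1089.

1089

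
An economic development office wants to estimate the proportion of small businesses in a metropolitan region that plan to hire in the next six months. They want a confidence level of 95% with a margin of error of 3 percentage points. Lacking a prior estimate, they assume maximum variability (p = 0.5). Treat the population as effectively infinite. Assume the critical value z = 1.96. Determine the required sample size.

With p = 0.5, p(1−p) = 0.25.
n = z²·p(1−p)/E² = 1.96² × 0.2500 / 0.030² = 3.8416 × 0.2500 / 0.000900 ≈ 1067.11.
Rounding up gives n = 1068.

1068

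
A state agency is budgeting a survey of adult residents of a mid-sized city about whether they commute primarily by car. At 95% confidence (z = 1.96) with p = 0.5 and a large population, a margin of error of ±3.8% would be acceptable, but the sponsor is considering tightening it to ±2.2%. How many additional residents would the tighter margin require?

1319

At ±3.8%: n = 1.96² × 0.2500 / 0.038² ≈ 665.10 → 666.
At ±2.2%: n = 1.96² × 0.2500 / 0.022² ≈ 1984.30 → 1985.
Additional respondents: 1985 − 666 = 1319.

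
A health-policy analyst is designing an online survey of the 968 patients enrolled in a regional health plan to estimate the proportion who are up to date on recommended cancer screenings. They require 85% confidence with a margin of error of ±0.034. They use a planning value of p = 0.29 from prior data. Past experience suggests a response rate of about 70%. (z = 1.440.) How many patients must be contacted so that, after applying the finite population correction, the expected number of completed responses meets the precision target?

383

Completed interviews needed (unadjusted): n₀ = 1.440² × 0.2059 / 0.034² ≈ 369.34 → 370.
FPC for N = 968: n = 370 / (1 + 369/968) = 370 / 1.3812 ≈ 267.88 → 268.
At a 70% response rate, contacts needed = 268 / 0.70 ≈ 382.86 → 383.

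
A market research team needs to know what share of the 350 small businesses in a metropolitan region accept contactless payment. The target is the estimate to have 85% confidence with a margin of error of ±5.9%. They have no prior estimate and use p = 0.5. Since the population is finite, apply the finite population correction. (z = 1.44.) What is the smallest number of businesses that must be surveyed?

Unadjusted: n₀ = 1.44² × 0.50 × 0.50 / 0.059² ≈ 148.92, so n₀ = 149.
Finite population correction with N = 350: n = n₀ / (1 + (n₀−1)/N) = 149 / (1 + 148/350) = 149 / 1.4229 ≈ 104.72.
Rounding up, n = 105.

105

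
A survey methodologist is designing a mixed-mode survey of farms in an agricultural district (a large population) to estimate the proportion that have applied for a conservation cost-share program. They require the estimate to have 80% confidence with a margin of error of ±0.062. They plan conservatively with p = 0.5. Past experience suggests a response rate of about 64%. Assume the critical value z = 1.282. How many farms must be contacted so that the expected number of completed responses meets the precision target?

Completed interviews needed: n₀ = 1.282² × 0.2500 / 0.062² ≈ 106.89 → 107.
At a 64% response rate, contacts needed = 107 / 0.64 ≈ 167.19 → 168.

168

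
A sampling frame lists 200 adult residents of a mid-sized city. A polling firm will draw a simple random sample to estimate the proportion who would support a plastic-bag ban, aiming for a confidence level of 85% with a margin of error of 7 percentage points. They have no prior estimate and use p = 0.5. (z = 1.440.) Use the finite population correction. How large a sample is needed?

Unadjusted: n₀ = 1.440² × 0.50 × 0.50 / 0.070² ≈ 105.80, so n₀ = 106.
Finite population correction with N = 200: n = n₀ / (1 + (n₀−1)/N) = 106 / (1 + 105/200) = 106 / 1.5250 ≈ 69.51.
Rounding up, n = 70.

70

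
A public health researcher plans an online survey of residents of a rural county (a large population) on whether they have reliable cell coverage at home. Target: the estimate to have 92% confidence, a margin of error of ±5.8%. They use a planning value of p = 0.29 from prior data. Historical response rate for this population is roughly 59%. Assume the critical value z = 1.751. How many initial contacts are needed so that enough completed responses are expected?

319

Completed interviews needed: n₀ = 1.751² × 0.2059 / 0.058² ≈ 187.66 → 188.
At a 59% response rate, contacts needed = 188 / 0.59 ≈ 318.64 → 319.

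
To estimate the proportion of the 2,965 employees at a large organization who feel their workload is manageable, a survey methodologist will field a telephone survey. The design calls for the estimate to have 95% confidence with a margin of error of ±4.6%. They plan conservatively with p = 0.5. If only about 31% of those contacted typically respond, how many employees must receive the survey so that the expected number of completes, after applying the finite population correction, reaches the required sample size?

For 95% confidence, z = 1.960.
Completed interviews needed (unadjusted): n₀ = 1.960² × 0.2500 / 0.046² ≈ 453.88 → 454.
FPC for N = 2,965: n = 454 / (1 + 453/2965) = 454 / 1.1528 ≈ 393.83 → 394.
At a 31% response rate, contacts needed = 394 / 0.31 ≈ 1270.97 → 1271.

1271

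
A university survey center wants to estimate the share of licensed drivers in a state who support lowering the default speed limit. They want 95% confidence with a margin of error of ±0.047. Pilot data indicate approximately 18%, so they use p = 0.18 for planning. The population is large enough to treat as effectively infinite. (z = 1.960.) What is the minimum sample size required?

With p = 0.18, p(1−p) = 0.1476.
n = z²·p(1−p)/E² = 1.960² × 0.1476 / 0.047² = 3.8416 × 0.1476 / 0.002209 ≈ 256.69.
Rounding up gives n = 257.

257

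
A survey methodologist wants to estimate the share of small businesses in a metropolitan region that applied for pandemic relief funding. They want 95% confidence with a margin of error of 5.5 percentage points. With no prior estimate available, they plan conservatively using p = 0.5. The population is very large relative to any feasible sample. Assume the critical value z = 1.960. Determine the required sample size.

With p = 0.5, p(1−p) = 0.25.
n = z²·p(1−p)/E² = 1.960² × 0.2500 / 0.055² = 3.8416 × 0.2500 / 0.003025 ≈ 317.49.
Rounding up gives n = 318.

318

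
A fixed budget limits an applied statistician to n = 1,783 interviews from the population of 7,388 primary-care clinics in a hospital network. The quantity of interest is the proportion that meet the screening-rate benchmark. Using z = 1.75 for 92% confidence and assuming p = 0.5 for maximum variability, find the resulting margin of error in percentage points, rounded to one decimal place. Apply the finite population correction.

Finite-population factor: (N−n)/(N−1) = (7388−1783)/(7388−1) = 0.7588.
SE(p̂) = √[p(1−p)/n · (N−n)/(N−1)] = √[0.2500/1783 × 0.7588] = 0.01031.
E = z × SE = 1.75 × 0.01031 = 0.01805 ≈ 1.8 percentage points.

1.8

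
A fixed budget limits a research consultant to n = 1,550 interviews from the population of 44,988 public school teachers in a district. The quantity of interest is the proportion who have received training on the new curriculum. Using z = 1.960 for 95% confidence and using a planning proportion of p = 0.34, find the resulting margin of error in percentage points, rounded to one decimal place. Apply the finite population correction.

2.3

Finite-population factor: (N−n)/(N−1) = (44988−1550)/(44988−1) = 0.9656.
SE(p̂) = √[p(1−p)/n · (N−n)/(N−1)] = √[0.2244/1550 × 0.9656] = 0.01182.
E = z × SE = 1.960 × 0.01182 = 0.02317 ≈ 2.3 percentage points.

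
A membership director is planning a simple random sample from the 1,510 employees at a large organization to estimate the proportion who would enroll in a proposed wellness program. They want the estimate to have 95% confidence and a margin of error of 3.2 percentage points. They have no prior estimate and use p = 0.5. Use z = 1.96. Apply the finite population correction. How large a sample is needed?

Unadjusted: n₀ = 1.96² × 0.50 × 0.50 / 0.032² ≈ 937.89, so n₀ = 938.
Finite population correction with N = 1,510: n = n₀ / (1 + (n₀−1)/N) = 938 / (1 + 937/1510) = 938 / 1.6205 ≈ 578.82.
Rounding up, n = 579.

579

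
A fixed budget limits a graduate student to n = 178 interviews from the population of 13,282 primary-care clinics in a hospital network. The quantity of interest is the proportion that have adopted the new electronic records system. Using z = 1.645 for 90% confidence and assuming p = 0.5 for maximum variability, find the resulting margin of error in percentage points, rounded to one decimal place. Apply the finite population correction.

Finite-population factor: (N−n)/(N−1) = (13282−178)/(13282−1) = 0.9867.
SE(p̂) = √[p(1−p)/n · (N−n)/(N−1)] = √[0.2500/178 × 0.9867] = 0.03723.
E = z × SE = 1.645 × 0.03723 = 0.06124 ≈ 6.1 percentage points.

6.1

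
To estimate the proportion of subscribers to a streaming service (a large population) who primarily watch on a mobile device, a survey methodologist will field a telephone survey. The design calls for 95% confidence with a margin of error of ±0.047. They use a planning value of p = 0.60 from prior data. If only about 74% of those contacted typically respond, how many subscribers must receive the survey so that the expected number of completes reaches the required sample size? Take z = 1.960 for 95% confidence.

565

Completed interviews needed: n₀ = 1.960² × 0.2400 / 0.047² ≈ 417.38 → 418.
At a 74% response rate, contacts needed = 418 / 0.74 ≈ 564.86 → 565.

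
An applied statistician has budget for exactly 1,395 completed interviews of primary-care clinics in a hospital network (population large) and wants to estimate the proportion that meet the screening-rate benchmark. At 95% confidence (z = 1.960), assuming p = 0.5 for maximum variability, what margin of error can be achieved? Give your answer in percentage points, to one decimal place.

SE(p̂) = √[p(1−p)/n] = √[0.2500/1395] = 0.01339.
E = z × SE = 1.960 × 0.01339 = 0.02624, or 2.6 percentage points.

2.6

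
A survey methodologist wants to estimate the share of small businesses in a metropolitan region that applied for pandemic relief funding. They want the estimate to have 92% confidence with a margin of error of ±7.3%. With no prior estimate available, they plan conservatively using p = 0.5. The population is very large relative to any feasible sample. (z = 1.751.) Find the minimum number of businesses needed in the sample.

With p = 0.5, p(1−p) = 0.25.
n = z²·p(1−p)/E² = 1.751² × 0.2500 / 0.073² = 3.0660 × 0.2500 / 0.005329 ≈ 143.84.
Rounding up gives n = 144.

144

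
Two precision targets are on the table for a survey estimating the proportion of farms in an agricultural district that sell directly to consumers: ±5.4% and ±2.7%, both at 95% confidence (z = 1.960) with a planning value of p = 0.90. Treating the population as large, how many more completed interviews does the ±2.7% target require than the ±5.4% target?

356

At ±5.4%: n = 1.960² × 0.0900 / 0.054² ≈ 118.57 → 119.
At ±2.7%: n = 1.960² × 0.0900 / 0.027² ≈ 474.27 → 475.
Additional respondents: 475 − 119 = 356.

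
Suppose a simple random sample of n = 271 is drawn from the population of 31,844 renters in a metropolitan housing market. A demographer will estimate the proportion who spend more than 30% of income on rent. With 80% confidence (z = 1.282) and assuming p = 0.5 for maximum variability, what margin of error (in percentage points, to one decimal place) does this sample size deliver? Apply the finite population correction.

Finite-population factor: (N−n)/(N−1) = (31844−271)/(31844−1) = 0.9915.
SE(p̂) = √[p(1−p)/n · (N−n)/(N−1)] = √[0.2500/271 × 0.9915] = 0.03024.
E = z × SE = 1.282 × 0.03024 = 0.03877 ≈ 3.9 percentage points.

3.9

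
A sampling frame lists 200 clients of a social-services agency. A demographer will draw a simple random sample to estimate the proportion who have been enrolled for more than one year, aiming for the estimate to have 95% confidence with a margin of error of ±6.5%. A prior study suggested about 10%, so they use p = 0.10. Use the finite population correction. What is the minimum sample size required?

For 95% confidence, z = 1.960.
Unadjusted: n₀ = 1.960² × 0.10 × 0.90 / 0.065² ≈ 81.83, so n₀ = 82.
Finite population correction with N = 200: n = n₀ / (1 + (n₀−1)/N) = 82 / (1 + 81/200) = 82 / 1.4050 ≈ 58.36.
Rounding up, n = 59.

59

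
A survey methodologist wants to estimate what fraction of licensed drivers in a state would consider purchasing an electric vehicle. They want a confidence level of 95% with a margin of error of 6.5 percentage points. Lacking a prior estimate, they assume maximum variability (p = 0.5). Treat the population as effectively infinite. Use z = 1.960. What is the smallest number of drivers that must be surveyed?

With p = 0.5, p(1−p) = 0.25.
n = z²·p(1−p)/E² = 1.960² × 0.2500 / 0.065² = 3.8416 × 0.2500 / 0.004225 ≈ 227.31.
Rounding up gives n = 228.

228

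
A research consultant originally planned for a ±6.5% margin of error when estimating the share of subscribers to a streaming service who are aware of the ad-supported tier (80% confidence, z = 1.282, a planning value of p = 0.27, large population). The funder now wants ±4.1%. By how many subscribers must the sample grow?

116

At ±6.5%: n = 1.282² × 0.1971 / 0.065² ≈ 76.67 → 77.
At ±4.1%: n = 1.282² × 0.1971 / 0.041² ≈ 192.71 → 193.
Additional respondents: 193 − 77 = 116.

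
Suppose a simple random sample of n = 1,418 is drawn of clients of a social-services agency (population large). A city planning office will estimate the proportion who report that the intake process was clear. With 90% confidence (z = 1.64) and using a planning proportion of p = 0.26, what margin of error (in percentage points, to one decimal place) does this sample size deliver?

1.9

SE(p̂) = √[p(1−p)/n] = √[0.1924/1418] = 0.01165.
E = z × SE = 1.64 × 0.01165 = 0.01910, or 1.9 percentage points.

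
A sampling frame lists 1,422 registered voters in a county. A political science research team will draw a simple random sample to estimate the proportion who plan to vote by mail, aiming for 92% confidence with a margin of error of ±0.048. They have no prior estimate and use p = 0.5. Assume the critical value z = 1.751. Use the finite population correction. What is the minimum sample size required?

Unadjusted: n₀ = 1.751² × 0.50 × 0.50 / 0.048² ≈ 332.68, so n₀ = 333.
Finite population correction with N = 1,422: n = n₀ / (1 + (n₀−1)/N) = 333 / (1 + 332/1422) = 333 / 1.2335 ≈ 269.97.
Rounding up, n = 270.

270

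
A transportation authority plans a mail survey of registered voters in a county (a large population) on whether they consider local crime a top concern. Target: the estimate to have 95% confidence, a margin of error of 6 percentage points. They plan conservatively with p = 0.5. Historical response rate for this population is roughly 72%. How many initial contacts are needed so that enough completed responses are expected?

For 95% confidence, z = 1.960.
Completed interviews needed: n₀ = 1.960² × 0.2500 / 0.060² ≈ 266.78 → 267.
At a 72% response rate, contacts needed = 267 / 0.72 ≈ 370.83 → 371.

371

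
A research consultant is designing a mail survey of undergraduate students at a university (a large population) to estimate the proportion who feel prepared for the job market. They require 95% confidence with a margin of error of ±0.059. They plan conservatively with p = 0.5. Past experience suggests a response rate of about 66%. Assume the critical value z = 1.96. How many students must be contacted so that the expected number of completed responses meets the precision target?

419

Completed interviews needed: n₀ = 1.96² × 0.2500 / 0.059² ≈ 275.90 → 276.
At a 66% response rate, contacts needed = 276 / 0.66 ≈ 418.18 → 419.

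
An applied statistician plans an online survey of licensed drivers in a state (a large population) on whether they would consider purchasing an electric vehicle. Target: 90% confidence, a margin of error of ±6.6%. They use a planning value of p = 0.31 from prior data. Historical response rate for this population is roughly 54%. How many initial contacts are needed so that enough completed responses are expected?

247

For 90% confidence, z = 1.645.
Completed interviews needed: n₀ = 1.645² × 0.2139 / 0.066² ≈ 132.88 → 133.
At a 54% response rate, contacts needed = 133 / 0.54 ≈ 246.30 → 247.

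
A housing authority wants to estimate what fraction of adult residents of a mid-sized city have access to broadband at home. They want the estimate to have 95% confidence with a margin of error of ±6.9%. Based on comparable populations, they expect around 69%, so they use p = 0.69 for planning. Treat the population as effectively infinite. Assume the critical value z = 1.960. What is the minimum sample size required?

With p = 0.69, p(1−p) = 0.2139.
n = z²·p(1−p)/E² = 1.960² × 0.2139 / 0.069² = 3.8416 × 0.2139 / 0.004761 ≈ 172.59.
Rounding up gives n = 173.

173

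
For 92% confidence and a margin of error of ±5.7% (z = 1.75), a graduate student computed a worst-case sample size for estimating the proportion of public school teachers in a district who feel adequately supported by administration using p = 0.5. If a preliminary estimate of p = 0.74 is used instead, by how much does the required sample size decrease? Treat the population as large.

Conservative (p = 0.5): n = 1.75² × 0.25 / 0.057² ≈ 235.65 → 236.
Using p = 0.74: p(1−p) = 0.1924, so n = 1.75² × 0.1924 / 0.057² ≈ 181.36 → 182.
Reduction: 236 − 182 = 54.

54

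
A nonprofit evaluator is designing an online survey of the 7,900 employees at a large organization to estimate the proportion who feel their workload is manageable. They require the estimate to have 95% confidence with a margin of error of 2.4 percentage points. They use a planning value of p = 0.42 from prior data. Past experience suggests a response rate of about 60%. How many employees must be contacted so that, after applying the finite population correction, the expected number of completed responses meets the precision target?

For 95% confidence, z = 1.960.
Completed interviews needed (unadjusted): n₀ = 1.960² × 0.2436 / 0.024² ≈ 1624.68 → 1625.
FPC for N = 7,900: n = 1625 / (1 + 1624/7900) = 1625 / 1.2056 ≈ 1347.91 → 1348.
At a 60% response rate, contacts needed = 1348 / 0.60 ≈ 2246.67 → 2247.

2247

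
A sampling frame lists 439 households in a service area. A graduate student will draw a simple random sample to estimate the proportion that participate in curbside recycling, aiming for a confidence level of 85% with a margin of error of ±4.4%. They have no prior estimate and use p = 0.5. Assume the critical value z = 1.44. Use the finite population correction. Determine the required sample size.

Unadjusted: n₀ = 1.44² × 0.50 × 0.50 / 0.044² ≈ 267.77, so n₀ = 268.
Finite population correction with N = 439: n = n₀ / (1 + (n₀−1)/N) = 268 / (1 + 267/439) = 268 / 1.6082 ≈ 166.65.
Rounding up, n = 167.

167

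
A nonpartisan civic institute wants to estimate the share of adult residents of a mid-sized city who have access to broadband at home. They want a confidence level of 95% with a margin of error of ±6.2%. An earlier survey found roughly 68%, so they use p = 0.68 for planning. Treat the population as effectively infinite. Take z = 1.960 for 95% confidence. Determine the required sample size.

With p = 0.68, p(1−p) = 0.2176.
n = z²·p(1−p)/E² = 1.960² × 0.2176 / 0.062² = 3.8416 × 0.2176 / 0.003844 ≈ 217.46.
Rounding up gives n = 218.

218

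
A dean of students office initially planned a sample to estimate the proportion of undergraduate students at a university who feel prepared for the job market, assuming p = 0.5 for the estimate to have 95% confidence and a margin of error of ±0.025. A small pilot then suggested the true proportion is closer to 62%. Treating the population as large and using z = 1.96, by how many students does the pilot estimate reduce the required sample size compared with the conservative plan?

88

Conservative (p = 0.5): n = 1.96² × 0.25 / 0.025² ≈ 1536.64 → 1537.
Using p = 0.62: p(1−p) = 0.2356, so n = 1.96² × 0.2356 / 0.025² ≈ 1448.13 → 1449.
Reduction: 1537 − 1449 = 88.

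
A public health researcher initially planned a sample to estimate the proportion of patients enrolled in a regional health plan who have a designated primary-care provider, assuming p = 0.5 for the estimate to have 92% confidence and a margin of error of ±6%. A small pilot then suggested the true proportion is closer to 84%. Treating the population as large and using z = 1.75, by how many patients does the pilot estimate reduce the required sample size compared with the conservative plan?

Conservative (p = 0.5): n = 1.75² × 0.25 / 0.060² ≈ 212.67 → 213.
Using p = 0.84: p(1−p) = 0.1344, so n = 1.75² × 0.1344 / 0.060² ≈ 114.33 → 115.
Reduction: 213 − 115 = 98.

98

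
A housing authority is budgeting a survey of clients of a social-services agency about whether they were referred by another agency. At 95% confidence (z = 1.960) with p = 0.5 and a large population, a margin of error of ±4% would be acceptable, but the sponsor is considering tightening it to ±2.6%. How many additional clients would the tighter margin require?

At ±4%: n = 1.960² × 0.2500 / 0.040² ≈ 600.25 → 601.
At ±2.6%: n = 1.960² × 0.2500 / 0.026² ≈ 1420.71 → 1421.
Additional respondents: 1421 − 601 = 820.

820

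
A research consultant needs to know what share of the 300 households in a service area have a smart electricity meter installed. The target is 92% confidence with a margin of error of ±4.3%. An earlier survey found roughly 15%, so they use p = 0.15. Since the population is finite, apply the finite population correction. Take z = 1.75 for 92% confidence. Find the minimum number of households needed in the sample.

Unadjusted: n₀ = 1.75² × 0.15 × 0.85 / 0.043² ≈ 211.18, so n₀ = 212.
Finite population correction with N = 300: n = n₀ / (1 + (n₀−1)/N) = 212 / (1 + 211/300) = 212 / 1.7033 ≈ 124.46.
Rounding up, n = 125.

125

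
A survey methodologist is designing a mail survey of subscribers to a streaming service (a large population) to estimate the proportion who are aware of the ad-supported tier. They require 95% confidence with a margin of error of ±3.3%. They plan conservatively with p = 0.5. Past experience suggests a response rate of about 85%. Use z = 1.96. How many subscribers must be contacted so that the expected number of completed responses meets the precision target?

Completed interviews needed: n₀ = 1.96² × 0.2500 / 0.033² ≈ 881.91 → 882.
At an 85% response rate, contacts needed = 882 / 0.85 ≈ 1037.65 → 1038.

1038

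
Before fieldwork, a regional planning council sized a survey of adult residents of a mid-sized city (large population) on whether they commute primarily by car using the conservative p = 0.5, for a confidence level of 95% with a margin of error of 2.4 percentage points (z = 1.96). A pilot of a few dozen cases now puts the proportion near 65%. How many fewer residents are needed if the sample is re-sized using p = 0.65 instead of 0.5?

Conservative (p = 0.5): n = 1.96² × 0.25 / 0.024² ≈ 1667.36 → 1668.
Using p = 0.65: p(1−p) = 0.2275, so n = 1.96² × 0.2275 / 0.024² ≈ 1517.30 → 1518.
Reduction: 1668 − 1518 = 150.

150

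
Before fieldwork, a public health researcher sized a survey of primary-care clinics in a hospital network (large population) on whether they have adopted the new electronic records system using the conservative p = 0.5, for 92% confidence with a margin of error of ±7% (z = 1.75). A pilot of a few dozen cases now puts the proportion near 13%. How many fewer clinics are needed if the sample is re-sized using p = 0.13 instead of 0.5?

Conservative (p = 0.5): n = 1.75² × 0.25 / 0.070² ≈ 156.25 → 157.
Using p = 0.13: p(1−p) = 0.1131, so n = 1.75² × 0.1131 / 0.070² ≈ 70.69 → 71.
Reduction: 157 − 71 = 86.

86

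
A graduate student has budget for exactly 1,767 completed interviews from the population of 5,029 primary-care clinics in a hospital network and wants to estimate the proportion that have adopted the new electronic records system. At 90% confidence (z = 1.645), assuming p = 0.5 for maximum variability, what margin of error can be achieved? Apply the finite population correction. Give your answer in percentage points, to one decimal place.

Finite-population factor: (N−n)/(N−1) = (5029−1767)/(5029−1) = 0.6488.
SE(p̂) = √[p(1−p)/n · (N−n)/(N−1)] = √[0.2500/1767 × 0.6488] = 0.00958.
E = z × SE = 1.645 × 0.00958 = 0.01576 ≈ 1.6 percentage points.

1.6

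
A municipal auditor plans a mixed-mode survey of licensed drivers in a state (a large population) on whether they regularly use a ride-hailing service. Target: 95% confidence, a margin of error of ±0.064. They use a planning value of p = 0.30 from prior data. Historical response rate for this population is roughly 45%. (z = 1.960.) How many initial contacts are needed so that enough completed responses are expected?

Completed interviews needed: n₀ = 1.960² × 0.2100 / 0.064² ≈ 196.96 → 197.
At a 45% response rate, contacts needed = 197 / 0.45 ≈ 437.78 → 438.

438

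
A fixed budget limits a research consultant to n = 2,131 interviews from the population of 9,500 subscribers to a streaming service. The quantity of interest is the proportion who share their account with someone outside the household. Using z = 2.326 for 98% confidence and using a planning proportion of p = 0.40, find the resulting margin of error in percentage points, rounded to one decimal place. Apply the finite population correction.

2.2

Finite-population factor: (N−n)/(N−1) = (9500−2131)/(9500−1) = 0.7758.
SE(p̂) = √[p(1−p)/n · (N−n)/(N−1)] = √[0.2400/2131 × 0.7758] = 0.00935.
E = z × SE = 2.326 × 0.00935 = 0.02174 ≈ 2.2 percentage points.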